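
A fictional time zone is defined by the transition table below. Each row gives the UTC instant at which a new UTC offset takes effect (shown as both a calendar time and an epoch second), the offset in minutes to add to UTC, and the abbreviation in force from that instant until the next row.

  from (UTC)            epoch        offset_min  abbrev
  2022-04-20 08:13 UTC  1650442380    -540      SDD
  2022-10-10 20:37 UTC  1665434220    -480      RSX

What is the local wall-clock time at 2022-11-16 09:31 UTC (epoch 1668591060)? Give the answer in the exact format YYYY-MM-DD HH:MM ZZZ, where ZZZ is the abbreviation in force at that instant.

2022-11-16 01:31 RSX

Query: 2022-11-16 09:31 UTC
Rule 2/2 (RSX, -08:00): 2022-10-10 20:37 UTC ≤ query < +∞
9·60 + 31 - 480 = 91 min
91 = 0·1440 + 91; 91 = 1·60 + 31 → 01:31, same day
→ 2022-11-16 01:31 RSX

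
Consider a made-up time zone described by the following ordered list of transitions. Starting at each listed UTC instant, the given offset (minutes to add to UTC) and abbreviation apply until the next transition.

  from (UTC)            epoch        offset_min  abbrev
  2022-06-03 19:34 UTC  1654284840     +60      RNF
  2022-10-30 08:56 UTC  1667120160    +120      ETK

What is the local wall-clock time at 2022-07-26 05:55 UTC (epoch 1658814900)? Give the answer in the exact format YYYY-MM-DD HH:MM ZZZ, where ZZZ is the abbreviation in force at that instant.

Query: 2022-07-26 05:55 UTC
Rule 1/2 (RNF, +01:00): 2022-06-03 19:34 UTC ≤ query < 2022-10-30 08:56 UTC
5·60 + 55 + 60 = 415 min
415 = 0·1440 + 415; 415 = 6·60 + 55 → 06:55, same day
→ 2022-07-26 06:55 RNF

2022-07-26 06:55 RNF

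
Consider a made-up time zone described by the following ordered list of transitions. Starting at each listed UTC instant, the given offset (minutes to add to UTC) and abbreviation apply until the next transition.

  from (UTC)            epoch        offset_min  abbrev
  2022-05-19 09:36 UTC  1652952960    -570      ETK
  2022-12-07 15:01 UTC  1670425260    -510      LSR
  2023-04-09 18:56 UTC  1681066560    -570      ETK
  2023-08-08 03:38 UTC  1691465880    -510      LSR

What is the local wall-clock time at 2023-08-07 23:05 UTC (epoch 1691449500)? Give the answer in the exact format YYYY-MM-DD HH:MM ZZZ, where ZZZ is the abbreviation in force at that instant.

2023-08-07 13:35 ETK

Query: 2023-08-07 23:05 UTC
Rule 3/4 (ETK, -09:30): 2023-04-09 18:56 UTC ≤ query < 2023-08-08 03:38 UTC
23·60 + 5 - 570 = 815 min
815 = 0·1440 + 815; 815 = 13·60 + 35 → 13:35, same day
→ 2023-08-07 13:35 ETK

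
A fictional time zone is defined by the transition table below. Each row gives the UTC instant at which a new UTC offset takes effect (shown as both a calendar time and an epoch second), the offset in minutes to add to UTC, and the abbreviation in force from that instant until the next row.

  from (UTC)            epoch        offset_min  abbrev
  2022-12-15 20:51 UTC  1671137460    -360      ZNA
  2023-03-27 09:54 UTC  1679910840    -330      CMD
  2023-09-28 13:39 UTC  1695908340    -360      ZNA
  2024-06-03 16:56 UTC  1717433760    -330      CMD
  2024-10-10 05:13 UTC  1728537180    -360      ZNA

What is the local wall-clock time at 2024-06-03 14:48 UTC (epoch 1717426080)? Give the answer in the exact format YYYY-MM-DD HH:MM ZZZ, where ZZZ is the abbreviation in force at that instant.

2024-06-03 08:48 ZNA

Query: 2024-06-03 14:48 UTC
Rule 3/5 (ZNA, -06:00): 2023-09-28 13:39 UTC ≤ query < 2024-06-03 16:56 UTC
14·60 + 48 - 360 = 528 min
528 = 0·1440 + 528; 528 = 8·60 + 48 → 08:48, same day
→ 2024-06-03 08:48 ZNA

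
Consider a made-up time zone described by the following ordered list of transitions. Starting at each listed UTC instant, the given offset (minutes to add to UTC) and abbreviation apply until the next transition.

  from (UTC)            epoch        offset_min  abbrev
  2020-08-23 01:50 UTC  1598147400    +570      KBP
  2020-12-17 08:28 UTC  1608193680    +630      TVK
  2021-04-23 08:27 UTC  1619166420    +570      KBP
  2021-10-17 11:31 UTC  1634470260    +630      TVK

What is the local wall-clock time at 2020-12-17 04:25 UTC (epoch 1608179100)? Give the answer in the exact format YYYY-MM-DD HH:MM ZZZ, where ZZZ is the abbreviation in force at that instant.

2020-12-17 13:55 KBP

Query: 2020-12-17 04:25 UTC
Rule 1/4 (KBP, +09:30): 2020-08-23 01:50 UTC ≤ query < 2020-12-17 08:28 UTC
4·60 + 25 + 570 = 835 min
835 = 0·1440 + 835; 835 = 13·60 + 55 → 13:55, same day
→ 2020-12-17 13:55 KBP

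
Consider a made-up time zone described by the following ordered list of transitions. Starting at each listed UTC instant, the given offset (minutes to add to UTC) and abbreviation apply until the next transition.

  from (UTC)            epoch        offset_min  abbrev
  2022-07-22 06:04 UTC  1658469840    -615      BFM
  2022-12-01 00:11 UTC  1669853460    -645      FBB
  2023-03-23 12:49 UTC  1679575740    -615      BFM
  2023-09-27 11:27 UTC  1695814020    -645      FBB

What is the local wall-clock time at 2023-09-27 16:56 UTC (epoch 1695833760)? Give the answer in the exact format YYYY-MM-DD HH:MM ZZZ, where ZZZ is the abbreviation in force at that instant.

2023-09-27 06:11 FBB

Query: 2023-09-27 16:56 UTC
Rule 4/4 (FBB, -10:45): 2023-09-27 11:27 UTC ≤ query < +∞
16·60 + 56 - 645 = 371 min
371 = 0·1440 + 371; 371 = 6·60 + 11 → 06:11, same day
→ 2023-09-27 06:11 FBB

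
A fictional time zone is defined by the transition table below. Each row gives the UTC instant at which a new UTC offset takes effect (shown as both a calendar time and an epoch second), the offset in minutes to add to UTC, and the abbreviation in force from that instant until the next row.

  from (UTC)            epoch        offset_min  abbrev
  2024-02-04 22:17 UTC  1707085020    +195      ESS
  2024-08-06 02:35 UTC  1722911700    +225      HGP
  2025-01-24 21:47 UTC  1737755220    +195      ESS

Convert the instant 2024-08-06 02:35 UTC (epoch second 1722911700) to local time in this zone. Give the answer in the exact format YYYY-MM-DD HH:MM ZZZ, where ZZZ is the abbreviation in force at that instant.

Query: 2024-08-06 02:35 UTC
Rule 2/3 (HGP, +03:45): 2024-08-06 02:35 UTC ≤ query < 2025-01-24 21:47 UTC
2·60 + 35 + 225 = 380 min
380 = 0·1440 + 380; 380 = 6·60 + 20 → 06:20, same day
→ 2024-08-06 06:20 HGP

2024-08-06 06:20 HGP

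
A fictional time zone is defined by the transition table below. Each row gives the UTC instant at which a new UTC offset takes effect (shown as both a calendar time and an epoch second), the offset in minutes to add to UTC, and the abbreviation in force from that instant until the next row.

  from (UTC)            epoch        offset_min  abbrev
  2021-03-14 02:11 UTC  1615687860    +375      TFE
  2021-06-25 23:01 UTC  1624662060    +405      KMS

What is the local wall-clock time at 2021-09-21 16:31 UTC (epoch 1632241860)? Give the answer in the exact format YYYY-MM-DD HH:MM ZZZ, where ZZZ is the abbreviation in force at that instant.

2021-09-21 23:16 KMS

Query: 2021-09-21 16:31 UTC
Rule 2/2 (KMS, +06:45): 2021-06-25 23:01 UTC ≤ query < +∞
16·60 + 31 + 405 = 1396 min
1396 = 0·1440 + 1396; 1396 = 23·60 + 16 → 23:16, same day
→ 2021-09-21 23:16 KMS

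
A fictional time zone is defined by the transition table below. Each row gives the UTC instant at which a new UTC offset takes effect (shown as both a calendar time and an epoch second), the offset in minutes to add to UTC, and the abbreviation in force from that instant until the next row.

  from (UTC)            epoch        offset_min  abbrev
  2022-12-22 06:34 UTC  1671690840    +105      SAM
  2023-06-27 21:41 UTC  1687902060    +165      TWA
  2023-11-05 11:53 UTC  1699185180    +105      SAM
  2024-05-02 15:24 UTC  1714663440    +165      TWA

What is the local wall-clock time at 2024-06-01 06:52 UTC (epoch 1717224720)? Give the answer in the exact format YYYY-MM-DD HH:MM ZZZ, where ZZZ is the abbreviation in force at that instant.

Query: 2024-06-01 06:52 UTC
Rule 4/4 (TWA, +02:45): 2024-05-02 15:24 UTC ≤ query < +∞
6·60 + 52 + 165 = 577 min
577 = 0·1440 + 577; 577 = 9·60 + 37 → 09:37, same day
→ 2024-06-01 09:37 TWA

2024-06-01 09:37 TWA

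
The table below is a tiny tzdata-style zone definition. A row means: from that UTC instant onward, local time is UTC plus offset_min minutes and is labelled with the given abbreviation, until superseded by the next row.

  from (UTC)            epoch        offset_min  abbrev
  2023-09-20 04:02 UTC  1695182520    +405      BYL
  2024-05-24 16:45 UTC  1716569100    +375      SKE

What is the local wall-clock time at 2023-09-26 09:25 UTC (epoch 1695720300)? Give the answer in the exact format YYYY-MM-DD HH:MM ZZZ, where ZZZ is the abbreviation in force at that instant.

Query: 2023-09-26 09:25 UTC
Rule 1/2 (BYL, +06:45): 2023-09-20 04:02 UTC ≤ query < 2024-05-24 16:45 UTC
9·60 + 25 + 405 = 970 min
970 = 0·1440 + 970; 970 = 16·60 + 10 → 16:10, same day
→ 2023-09-26 16:10 BYL

2023-09-26 16:10 BYL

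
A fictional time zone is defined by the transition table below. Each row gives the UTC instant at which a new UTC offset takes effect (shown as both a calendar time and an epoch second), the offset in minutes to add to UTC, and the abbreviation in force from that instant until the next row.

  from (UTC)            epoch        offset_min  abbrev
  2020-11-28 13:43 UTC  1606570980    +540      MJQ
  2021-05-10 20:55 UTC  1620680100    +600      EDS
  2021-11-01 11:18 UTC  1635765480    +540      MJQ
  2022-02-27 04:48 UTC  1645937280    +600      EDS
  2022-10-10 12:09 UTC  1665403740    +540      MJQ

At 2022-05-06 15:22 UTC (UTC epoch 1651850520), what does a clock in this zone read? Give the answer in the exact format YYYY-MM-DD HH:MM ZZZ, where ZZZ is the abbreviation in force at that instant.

Query: 2022-05-06 15:22 UTC
Rule 4/5 (EDS, +10:00): 2022-02-27 04:48 UTC ≤ query < 2022-10-10 12:09 UTC
15·60 + 22 + 600 = 1522 min
1522 = 1·1440 + 82; 82 = 1·60 + 22 → 01:22, 2022-05-06 + 1 day = 2022-05-07
→ 2022-05-07 01:22 EDS

2022-05-07 01:22 EDS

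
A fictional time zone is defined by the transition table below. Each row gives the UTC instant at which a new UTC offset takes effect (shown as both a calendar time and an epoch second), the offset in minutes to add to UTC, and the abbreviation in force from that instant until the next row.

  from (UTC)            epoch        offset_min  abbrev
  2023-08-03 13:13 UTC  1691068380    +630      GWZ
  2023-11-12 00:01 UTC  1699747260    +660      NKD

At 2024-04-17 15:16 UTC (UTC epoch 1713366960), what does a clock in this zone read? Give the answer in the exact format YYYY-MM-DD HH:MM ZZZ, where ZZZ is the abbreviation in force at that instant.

2024-04-18 02:16 NKD

Query: 2024-04-17 15:16 UTC
Rule 2/2 (NKD, +11:00): 2023-11-12 00:01 UTC ≤ query < +∞
15·60 + 16 + 660 = 1576 min
1576 = 1·1440 + 136; 136 = 2·60 + 16 → 02:16, 2024-04-17 + 1 day = 2024-04-18
→ 2024-04-18 02:16 NKD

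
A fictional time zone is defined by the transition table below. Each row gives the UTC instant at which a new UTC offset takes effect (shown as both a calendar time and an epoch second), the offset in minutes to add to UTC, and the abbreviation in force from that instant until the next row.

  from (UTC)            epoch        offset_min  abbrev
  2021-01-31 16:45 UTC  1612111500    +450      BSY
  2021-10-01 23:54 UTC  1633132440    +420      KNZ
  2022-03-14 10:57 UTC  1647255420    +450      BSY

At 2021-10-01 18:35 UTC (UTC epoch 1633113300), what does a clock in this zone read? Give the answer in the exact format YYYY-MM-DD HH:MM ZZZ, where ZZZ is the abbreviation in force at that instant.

2021-10-02 02:05 BSY

Query: 2021-10-01 18:35 UTC
Rule 1/3 (BSY, +07:30): 2021-01-31 16:45 UTC ≤ query < 2021-10-01 23:54 UTC
18·60 + 35 + 450 = 1565 min
1565 = 1·1440 + 125; 125 = 2·60 + 5 → 02:05, 2021-10-01 + 1 day = 2021-10-02
→ 2021-10-02 02:05 BSY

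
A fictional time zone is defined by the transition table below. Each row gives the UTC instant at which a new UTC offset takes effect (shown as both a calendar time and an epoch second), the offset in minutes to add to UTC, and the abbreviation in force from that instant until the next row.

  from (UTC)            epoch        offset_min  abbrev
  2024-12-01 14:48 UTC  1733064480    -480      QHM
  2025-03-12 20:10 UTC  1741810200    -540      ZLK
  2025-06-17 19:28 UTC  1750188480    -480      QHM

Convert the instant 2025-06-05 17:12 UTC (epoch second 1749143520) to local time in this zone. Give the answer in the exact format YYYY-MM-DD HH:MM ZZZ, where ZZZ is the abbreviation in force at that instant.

Query: 2025-06-05 17:12 UTC
Rule 2/3 (ZLK, -09:00): 2025-03-12 20:10 UTC ≤ query < 2025-06-17 19:28 UTC
17·60 + 12 - 540 = 492 min
492 = 0·1440 + 492; 492 = 8·60 + 12 → 08:12, same day
→ 2025-06-05 08:12 ZLK

2025-06-05 08:12 ZLK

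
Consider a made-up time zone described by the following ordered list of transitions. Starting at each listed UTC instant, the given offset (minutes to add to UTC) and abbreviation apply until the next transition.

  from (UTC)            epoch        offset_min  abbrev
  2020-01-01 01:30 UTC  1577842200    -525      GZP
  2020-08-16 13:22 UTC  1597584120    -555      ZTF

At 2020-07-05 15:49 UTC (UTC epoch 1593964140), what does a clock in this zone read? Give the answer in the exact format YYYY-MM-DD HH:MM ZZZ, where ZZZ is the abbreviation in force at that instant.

2020-07-05 07:04 GZP

Query: 2020-07-05 15:49 UTC
Rule 1/2 (GZP, -08:45): 2020-01-01 01:30 UTC ≤ query < 2020-08-16 13:22 UTC
15·60 + 49 - 525 = 424 min
424 = 0·1440 + 424; 424 = 7·60 + 4 → 07:04, same day
→ 2020-07-05 07:04 GZP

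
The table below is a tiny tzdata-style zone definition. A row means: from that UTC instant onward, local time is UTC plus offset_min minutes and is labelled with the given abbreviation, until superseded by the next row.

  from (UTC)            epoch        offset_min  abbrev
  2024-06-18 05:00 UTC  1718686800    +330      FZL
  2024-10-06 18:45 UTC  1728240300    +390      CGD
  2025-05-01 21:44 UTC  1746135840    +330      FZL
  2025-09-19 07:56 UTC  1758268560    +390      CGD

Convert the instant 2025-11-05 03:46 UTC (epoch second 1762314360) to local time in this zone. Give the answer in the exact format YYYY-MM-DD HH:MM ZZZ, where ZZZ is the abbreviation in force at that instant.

2025-11-05 10:16 CGD

Query: 2025-11-05 03:46 UTC
Rule 4/4 (CGD, +06:30): 2025-09-19 07:56 UTC ≤ query < +∞
3·60 + 46 + 390 = 616 min
616 = 0·1440 + 616; 616 = 10·60 + 16 → 10:16, same day
→ 2025-11-05 10:16 CGD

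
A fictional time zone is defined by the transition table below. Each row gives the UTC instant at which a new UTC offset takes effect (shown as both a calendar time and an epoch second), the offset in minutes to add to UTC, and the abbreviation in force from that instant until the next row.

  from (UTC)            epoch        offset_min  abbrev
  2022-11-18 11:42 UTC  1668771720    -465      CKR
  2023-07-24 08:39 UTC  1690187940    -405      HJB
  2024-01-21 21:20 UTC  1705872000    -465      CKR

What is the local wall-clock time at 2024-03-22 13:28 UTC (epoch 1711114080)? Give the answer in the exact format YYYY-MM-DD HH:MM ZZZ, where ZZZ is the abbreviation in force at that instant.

2024-03-22 05:43 CKR

Query: 2024-03-22 13:28 UTC
Rule 3/3 (CKR, -07:45): 2024-01-21 21:20 UTC ≤ query < +∞
13·60 + 28 - 465 = 343 min
343 = 0·1440 + 343; 343 = 5·60 + 43 → 05:43, same day
→ 2024-03-22 05:43 CKR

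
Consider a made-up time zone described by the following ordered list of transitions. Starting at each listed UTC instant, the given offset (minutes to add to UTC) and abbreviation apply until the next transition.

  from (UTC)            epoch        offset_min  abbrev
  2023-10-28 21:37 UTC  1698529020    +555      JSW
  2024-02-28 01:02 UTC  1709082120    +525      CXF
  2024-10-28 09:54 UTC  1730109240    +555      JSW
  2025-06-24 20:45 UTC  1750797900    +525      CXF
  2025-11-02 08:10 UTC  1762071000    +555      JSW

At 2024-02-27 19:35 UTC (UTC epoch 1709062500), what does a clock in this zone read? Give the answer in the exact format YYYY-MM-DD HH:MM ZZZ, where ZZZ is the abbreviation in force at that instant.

2024-02-28 04:50 JSW

Query: 2024-02-27 19:35 UTC
Rule 1/5 (JSW, +09:15): 2023-10-28 21:37 UTC ≤ query < 2024-02-28 01:02 UTC
19·60 + 35 + 555 = 1730 min
1730 = 1·1440 + 290; 290 = 4·60 + 50 → 04:50, 2024-02-27 + 1 day = 2024-02-28
→ 2024-02-28 04:50 JSW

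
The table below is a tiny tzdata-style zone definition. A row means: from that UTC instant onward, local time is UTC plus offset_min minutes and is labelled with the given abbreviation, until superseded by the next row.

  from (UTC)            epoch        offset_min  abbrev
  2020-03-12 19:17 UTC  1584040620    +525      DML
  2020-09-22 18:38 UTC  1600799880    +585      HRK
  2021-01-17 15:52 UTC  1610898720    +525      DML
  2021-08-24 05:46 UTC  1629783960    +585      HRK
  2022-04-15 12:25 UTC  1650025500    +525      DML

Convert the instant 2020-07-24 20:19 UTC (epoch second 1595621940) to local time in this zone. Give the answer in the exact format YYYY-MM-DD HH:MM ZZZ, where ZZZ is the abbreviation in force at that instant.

2020-07-25 05:04 DML

Query: 2020-07-24 20:19 UTC
Rule 1/5 (DML, +08:45): 2020-03-12 19:17 UTC ≤ query < 2020-09-22 18:38 UTC
20·60 + 19 + 525 = 1744 min
1744 = 1·1440 + 304; 304 = 5·60 + 4 → 05:04, 2020-07-24 + 1 day = 2020-07-25
→ 2020-07-25 05:04 DML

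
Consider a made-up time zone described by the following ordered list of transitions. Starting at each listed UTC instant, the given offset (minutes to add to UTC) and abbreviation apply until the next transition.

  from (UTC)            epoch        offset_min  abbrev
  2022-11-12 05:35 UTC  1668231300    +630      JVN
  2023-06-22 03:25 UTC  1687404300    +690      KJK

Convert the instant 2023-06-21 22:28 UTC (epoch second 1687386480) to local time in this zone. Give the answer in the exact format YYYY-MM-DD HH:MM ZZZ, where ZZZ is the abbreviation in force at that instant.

2023-06-22 08:58 JVN

Query: 2023-06-21 22:28 UTC
Rule 1/2 (JVN, +10:30): 2022-11-12 05:35 UTC ≤ query < 2023-06-22 03:25 UTC
22·60 + 28 + 630 = 1978 min
1978 = 1·1440 + 538; 538 = 8·60 + 58 → 08:58, 2023-06-21 + 1 day = 2023-06-22
→ 2023-06-22 08:58 JVN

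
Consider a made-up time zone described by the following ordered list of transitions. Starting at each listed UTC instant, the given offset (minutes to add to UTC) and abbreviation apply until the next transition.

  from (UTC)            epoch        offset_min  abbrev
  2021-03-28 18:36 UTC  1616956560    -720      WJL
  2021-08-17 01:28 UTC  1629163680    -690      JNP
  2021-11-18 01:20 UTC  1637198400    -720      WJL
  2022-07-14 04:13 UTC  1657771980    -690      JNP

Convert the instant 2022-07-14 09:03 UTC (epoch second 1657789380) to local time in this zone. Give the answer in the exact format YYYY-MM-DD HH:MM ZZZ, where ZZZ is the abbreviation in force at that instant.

2022-07-13 21:33 JNP

Query: 2022-07-14 09:03 UTC
Rule 4/4 (JNP, -11:30): 2022-07-14 04:13 UTC ≤ query < +∞
9·60 + 3 - 690 = -147 min
-147 = -1·1440 + 1293; 1293 = 21·60 + 33 → 21:33, 2022-07-14 - 1 day = 2022-07-13
→ 2022-07-13 21:33 JNP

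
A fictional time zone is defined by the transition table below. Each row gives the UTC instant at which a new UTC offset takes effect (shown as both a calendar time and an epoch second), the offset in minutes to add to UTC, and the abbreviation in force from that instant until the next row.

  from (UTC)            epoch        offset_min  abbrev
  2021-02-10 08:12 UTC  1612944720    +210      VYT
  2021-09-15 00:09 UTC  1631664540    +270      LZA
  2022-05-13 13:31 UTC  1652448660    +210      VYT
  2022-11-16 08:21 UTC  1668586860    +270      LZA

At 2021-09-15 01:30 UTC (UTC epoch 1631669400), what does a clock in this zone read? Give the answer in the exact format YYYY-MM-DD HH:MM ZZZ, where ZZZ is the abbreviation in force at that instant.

2021-09-15 06:00 LZA

Query: 2021-09-15 01:30 UTC
Rule 2/4 (LZA, +04:30): 2021-09-15 00:09 UTC ≤ query < 2022-05-13 13:31 UTC
1·60 + 30 + 270 = 360 min
360 = 0·1440 + 360; 360 = 6·60 + 0 → 06:00, same day
→ 2021-09-15 06:00 LZA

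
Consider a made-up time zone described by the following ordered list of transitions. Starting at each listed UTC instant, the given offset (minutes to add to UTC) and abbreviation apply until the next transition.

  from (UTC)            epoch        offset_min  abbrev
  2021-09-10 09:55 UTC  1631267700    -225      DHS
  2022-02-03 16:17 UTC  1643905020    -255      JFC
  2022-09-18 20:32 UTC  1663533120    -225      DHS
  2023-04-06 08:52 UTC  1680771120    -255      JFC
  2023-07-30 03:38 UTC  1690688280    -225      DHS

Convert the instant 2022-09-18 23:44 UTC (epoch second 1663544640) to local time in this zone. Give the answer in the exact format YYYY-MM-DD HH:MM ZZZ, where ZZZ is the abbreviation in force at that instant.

Query: 2022-09-18 23:44 UTC
Rule 3/5 (DHS, -03:45): 2022-09-18 20:32 UTC ≤ query < 2023-04-06 08:52 UTC
23·60 + 44 - 225 = 1199 min
1199 = 0·1440 + 1199; 1199 = 19·60 + 59 → 19:59, same day
→ 2022-09-18 19:59 DHS

2022-09-18 19:59 DHS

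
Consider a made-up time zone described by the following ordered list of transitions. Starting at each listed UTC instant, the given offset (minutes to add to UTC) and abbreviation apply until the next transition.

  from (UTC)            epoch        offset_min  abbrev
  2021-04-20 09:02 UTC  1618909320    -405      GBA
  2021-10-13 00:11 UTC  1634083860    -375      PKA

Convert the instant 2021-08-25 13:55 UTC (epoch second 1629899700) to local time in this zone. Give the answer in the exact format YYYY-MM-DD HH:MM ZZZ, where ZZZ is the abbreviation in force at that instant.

Query: 2021-08-25 13:55 UTC
Rule 1/2 (GBA, -06:45): 2021-04-20 09:02 UTC ≤ query < 2021-10-13 00:11 UTC
13·60 + 55 - 405 = 430 min
430 = 0·1440 + 430; 430 = 7·60 + 10 → 07:10, same day
→ 2021-08-25 07:10 GBA

2021-08-25 07:10 GBA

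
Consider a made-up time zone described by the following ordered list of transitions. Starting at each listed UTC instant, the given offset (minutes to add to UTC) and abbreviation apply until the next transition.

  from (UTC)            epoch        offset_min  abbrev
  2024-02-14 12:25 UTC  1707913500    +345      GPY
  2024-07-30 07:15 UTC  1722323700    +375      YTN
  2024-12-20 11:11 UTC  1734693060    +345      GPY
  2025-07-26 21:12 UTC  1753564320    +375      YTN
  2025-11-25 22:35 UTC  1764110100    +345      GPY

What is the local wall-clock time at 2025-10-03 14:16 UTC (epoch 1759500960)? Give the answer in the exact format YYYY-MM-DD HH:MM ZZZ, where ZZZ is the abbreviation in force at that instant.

Query: 2025-10-03 14:16 UTC
Rule 4/5 (YTN, +06:15): 2025-07-26 21:12 UTC ≤ query < 2025-11-25 22:35 UTC
14·60 + 16 + 375 = 1231 min
1231 = 0·1440 + 1231; 1231 = 20·60 + 31 → 20:31, same day
→ 2025-10-03 20:31 YTN

2025-10-03 20:31 YTN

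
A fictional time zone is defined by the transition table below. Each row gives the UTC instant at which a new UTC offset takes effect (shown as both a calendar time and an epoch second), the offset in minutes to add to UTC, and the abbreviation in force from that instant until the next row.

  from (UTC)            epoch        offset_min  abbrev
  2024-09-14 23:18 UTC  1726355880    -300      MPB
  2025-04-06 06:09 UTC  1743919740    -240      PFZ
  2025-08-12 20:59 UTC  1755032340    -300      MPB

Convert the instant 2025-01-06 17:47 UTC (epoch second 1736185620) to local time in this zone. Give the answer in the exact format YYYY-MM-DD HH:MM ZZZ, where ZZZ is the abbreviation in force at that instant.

Query: 2025-01-06 17:47 UTC
Rule 1/3 (MPB, -05:00): 2024-09-14 23:18 UTC ≤ query < 2025-04-06 06:09 UTC
17·60 + 47 - 300 = 767 min
767 = 0·1440 + 767; 767 = 12·60 + 47 → 12:47, same day
→ 2025-01-06 12:47 MPB

2025-01-06 12:47 MPB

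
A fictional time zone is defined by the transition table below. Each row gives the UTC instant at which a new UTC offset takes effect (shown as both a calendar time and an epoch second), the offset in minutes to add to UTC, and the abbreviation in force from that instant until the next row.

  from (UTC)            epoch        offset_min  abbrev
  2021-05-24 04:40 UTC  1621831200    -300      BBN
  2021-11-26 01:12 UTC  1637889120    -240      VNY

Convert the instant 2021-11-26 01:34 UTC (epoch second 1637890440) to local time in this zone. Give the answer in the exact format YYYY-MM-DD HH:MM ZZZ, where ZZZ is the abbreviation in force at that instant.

2021-11-25 21:34 VNY

Query: 2021-11-26 01:34 UTC
Rule 2/2 (VNY, -04:00): 2021-11-26 01:12 UTC ≤ query < +∞
1·60 + 34 - 240 = -146 min
-146 = -1·1440 + 1294; 1294 = 21·60 + 34 → 21:34, 2021-11-26 - 1 day = 2021-11-25
→ 2021-11-25 21:34 VNY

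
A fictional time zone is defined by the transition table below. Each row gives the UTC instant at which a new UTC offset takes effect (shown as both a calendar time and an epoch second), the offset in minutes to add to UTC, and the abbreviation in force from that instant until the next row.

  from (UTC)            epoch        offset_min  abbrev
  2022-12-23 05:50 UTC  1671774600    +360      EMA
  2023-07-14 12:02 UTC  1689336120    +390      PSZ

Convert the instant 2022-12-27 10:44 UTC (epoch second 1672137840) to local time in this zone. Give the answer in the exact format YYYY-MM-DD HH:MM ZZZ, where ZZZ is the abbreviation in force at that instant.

Query: 2022-12-27 10:44 UTC
Rule 1/2 (EMA, +06:00): 2022-12-23 05:50 UTC ≤ query < 2023-07-14 12:02 UTC
10·60 + 44 + 360 = 1004 min
1004 = 0·1440 + 1004; 1004 = 16·60 + 44 → 16:44, same day
→ 2022-12-27 16:44 EMA

2022-12-27 16:44 EMA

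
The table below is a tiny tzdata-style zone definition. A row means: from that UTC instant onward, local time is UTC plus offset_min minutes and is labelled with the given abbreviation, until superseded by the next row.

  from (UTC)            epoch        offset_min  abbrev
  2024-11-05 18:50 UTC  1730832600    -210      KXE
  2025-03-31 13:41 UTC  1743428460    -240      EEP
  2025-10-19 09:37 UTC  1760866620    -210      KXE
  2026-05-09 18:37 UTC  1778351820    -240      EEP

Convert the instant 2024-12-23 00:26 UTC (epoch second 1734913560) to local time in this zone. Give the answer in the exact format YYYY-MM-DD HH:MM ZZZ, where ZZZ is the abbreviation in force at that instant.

2024-12-22 20:56 KXE

Query: 2024-12-23 00:26 UTC
Rule 1/4 (KXE, -03:30): 2024-11-05 18:50 UTC ≤ query < 2025-03-31 13:41 UTC
0·60 + 26 - 210 = -184 min
-184 = -1·1440 + 1256; 1256 = 20·60 + 56 → 20:56, 2024-12-23 - 1 day = 2024-12-22
→ 2024-12-22 20:56 KXE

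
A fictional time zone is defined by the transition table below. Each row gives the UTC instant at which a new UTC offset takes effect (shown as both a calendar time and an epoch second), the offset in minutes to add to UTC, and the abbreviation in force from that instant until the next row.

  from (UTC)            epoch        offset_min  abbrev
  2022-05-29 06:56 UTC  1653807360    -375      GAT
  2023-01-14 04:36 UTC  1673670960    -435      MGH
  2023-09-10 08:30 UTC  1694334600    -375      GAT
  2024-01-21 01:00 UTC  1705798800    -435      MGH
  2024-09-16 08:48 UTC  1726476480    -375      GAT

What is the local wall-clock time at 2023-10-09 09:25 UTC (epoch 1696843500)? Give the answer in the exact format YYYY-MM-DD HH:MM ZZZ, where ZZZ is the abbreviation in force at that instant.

Query: 2023-10-09 09:25 UTC
Rule 3/5 (GAT, -06:15): 2023-09-10 08:30 UTC ≤ query < 2024-01-21 01:00 UTC
9·60 + 25 - 375 = 190 min
190 = 0·1440 + 190; 190 = 3·60 + 10 → 03:10, same day
→ 2023-10-09 03:10 GAT

2023-10-09 03:10 GAT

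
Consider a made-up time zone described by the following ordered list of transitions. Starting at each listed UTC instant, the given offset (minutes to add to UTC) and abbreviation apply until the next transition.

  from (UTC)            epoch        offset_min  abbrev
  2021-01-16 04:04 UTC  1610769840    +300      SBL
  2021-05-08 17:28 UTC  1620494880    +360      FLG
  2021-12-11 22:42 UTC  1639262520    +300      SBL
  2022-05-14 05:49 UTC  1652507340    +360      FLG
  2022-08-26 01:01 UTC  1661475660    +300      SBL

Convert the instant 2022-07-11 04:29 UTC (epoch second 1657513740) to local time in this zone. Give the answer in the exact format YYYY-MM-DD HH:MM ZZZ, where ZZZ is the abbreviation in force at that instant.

Query: 2022-07-11 04:29 UTC
Rule 4/5 (FLG, +06:00): 2022-05-14 05:49 UTC ≤ query < 2022-08-26 01:01 UTC
4·60 + 29 + 360 = 629 min
629 = 0·1440 + 629; 629 = 10·60 + 29 → 10:29, same day
→ 2022-07-11 10:29 FLG

2022-07-11 10:29 FLG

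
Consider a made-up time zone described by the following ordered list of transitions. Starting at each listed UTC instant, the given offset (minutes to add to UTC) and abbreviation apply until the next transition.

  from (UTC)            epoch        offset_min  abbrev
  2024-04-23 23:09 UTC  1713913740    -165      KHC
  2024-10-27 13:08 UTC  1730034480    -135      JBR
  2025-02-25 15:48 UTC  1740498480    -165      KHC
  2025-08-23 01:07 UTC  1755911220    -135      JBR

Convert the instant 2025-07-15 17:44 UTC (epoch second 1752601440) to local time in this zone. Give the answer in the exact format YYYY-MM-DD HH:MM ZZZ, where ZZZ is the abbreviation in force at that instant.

2025-07-15 14:59 KHC

Query: 2025-07-15 17:44 UTC
Rule 3/4 (KHC, -02:45): 2025-02-25 15:48 UTC ≤ query < 2025-08-23 01:07 UTC
17·60 + 44 - 165 = 899 min
899 = 0·1440 + 899; 899 = 14·60 + 59 → 14:59, same day
→ 2025-07-15 14:59 KHC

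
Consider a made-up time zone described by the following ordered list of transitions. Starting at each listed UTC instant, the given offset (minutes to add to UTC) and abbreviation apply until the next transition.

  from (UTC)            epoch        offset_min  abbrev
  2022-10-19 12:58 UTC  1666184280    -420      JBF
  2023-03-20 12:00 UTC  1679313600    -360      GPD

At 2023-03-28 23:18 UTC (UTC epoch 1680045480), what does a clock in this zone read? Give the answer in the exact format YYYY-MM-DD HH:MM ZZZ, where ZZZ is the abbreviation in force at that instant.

2023-03-28 17:18 GPD

Query: 2023-03-28 23:18 UTC
Rule 2/2 (GPD, -06:00): 2023-03-20 12:00 UTC ≤ query < +∞
23·60 + 18 - 360 = 1038 min
1038 = 0·1440 + 1038; 1038 = 17·60 + 18 → 17:18, same day
→ 2023-03-28 17:18 GPD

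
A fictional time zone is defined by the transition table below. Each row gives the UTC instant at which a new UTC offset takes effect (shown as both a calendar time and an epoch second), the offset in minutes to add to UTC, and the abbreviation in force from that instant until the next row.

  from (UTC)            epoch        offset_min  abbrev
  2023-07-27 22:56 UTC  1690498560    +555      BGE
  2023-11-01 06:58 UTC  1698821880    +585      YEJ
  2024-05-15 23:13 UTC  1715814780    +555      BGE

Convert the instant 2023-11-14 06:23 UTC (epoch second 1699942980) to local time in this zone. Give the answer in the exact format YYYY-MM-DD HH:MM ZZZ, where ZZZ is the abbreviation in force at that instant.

2023-11-14 16:08 YEJ

Query: 2023-11-14 06:23 UTC
Rule 2/3 (YEJ, +09:45): 2023-11-01 06:58 UTC ≤ query < 2024-05-15 23:13 UTC
6·60 + 23 + 585 = 968 min
968 = 0·1440 + 968; 968 = 16·60 + 8 → 16:08, same day
→ 2023-11-14 16:08 YEJ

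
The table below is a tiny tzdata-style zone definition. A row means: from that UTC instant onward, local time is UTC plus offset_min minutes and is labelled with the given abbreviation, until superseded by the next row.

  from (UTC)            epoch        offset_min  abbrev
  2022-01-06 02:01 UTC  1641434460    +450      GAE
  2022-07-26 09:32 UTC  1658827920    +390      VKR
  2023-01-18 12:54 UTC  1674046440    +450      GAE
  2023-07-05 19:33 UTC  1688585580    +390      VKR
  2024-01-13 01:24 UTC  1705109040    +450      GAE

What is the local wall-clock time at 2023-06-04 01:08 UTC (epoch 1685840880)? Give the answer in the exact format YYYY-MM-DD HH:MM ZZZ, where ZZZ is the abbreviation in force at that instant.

Query: 2023-06-04 01:08 UTC
Rule 3/5 (GAE, +07:30): 2023-01-18 12:54 UTC ≤ query < 2023-07-05 19:33 UTC
1·60 + 8 + 450 = 518 min
518 = 0·1440 + 518; 518 = 8·60 + 38 → 08:38, same day
→ 2023-06-04 08:38 GAE

2023-06-04 08:38 GAE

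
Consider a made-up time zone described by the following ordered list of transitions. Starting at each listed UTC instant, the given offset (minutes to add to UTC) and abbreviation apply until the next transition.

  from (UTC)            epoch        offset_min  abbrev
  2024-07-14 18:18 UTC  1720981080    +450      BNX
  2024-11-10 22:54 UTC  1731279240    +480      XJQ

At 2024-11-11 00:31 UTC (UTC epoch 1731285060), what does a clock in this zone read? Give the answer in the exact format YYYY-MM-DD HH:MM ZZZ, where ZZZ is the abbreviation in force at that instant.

Query: 2024-11-11 00:31 UTC
Rule 2/2 (XJQ, +08:00): 2024-11-10 22:54 UTC ≤ query < +∞
0·60 + 31 + 480 = 511 min
511 = 0·1440 + 511; 511 = 8·60 + 31 → 08:31, same day
→ 2024-11-11 08:31 XJQ

2024-11-11 08:31 XJQ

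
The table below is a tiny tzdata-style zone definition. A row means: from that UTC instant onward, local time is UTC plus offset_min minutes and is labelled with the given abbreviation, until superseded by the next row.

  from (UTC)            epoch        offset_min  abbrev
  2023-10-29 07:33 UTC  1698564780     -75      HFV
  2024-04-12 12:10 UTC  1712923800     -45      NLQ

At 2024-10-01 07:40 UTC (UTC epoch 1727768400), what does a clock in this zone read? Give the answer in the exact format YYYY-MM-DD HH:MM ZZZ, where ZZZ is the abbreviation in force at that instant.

Query: 2024-10-01 07:40 UTC
Rule 2/2 (NLQ, -00:45): 2024-04-12 12:10 UTC ≤ query < +∞
7·60 + 40 - 45 = 415 min
415 = 0·1440 + 415; 415 = 6·60 + 55 → 06:55, same day
→ 2024-10-01 06:55 NLQ

2024-10-01 06:55 NLQ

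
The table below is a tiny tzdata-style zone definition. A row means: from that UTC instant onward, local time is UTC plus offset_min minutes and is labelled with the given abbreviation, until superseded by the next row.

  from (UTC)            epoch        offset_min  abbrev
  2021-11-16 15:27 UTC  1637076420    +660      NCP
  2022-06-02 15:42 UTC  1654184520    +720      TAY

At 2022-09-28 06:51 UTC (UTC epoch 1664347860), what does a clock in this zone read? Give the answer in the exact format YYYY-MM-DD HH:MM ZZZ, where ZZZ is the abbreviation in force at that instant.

Query: 2022-09-28 06:51 UTC
Rule 2/2 (TAY, +12:00): 2022-06-02 15:42 UTC ≤ query < +∞
6·60 + 51 + 720 = 1131 min
1131 = 0·1440 + 1131; 1131 = 18·60 + 51 → 18:51, same day
→ 2022-09-28 18:51 TAY

2022-09-28 18:51 TAY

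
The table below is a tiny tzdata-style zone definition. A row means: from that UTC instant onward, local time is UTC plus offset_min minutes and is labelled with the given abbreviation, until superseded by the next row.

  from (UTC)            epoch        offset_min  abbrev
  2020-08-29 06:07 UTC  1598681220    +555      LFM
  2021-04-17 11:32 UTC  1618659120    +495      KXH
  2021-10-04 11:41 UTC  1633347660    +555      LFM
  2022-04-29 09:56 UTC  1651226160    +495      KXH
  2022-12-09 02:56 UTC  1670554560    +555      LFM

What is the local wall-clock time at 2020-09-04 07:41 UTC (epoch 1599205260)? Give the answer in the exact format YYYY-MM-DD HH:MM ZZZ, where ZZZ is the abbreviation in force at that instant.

Query: 2020-09-04 07:41 UTC
Rule 1/5 (LFM, +09:15): 2020-08-29 06:07 UTC ≤ query < 2021-04-17 11:32 UTC
7·60 + 41 + 555 = 1016 min
1016 = 0·1440 + 1016; 1016 = 16·60 + 56 → 16:56, same day
→ 2020-09-04 16:56 LFM

2020-09-04 16:56 LFM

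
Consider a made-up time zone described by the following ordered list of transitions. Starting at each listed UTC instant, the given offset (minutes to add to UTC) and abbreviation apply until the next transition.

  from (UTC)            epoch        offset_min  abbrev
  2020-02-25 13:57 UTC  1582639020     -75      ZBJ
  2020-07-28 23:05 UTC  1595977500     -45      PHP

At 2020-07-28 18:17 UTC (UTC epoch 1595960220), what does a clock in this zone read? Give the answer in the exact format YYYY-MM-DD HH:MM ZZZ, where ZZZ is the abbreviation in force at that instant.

Query: 2020-07-28 18:17 UTC
Rule 1/2 (ZBJ, -01:15): 2020-02-25 13:57 UTC ≤ query < 2020-07-28 23:05 UTC
18·60 + 17 - 75 = 1022 min
1022 = 0·1440 + 1022; 1022 = 17·60 + 2 → 17:02, same day
→ 2020-07-28 17:02 ZBJ

2020-07-28 17:02 ZBJ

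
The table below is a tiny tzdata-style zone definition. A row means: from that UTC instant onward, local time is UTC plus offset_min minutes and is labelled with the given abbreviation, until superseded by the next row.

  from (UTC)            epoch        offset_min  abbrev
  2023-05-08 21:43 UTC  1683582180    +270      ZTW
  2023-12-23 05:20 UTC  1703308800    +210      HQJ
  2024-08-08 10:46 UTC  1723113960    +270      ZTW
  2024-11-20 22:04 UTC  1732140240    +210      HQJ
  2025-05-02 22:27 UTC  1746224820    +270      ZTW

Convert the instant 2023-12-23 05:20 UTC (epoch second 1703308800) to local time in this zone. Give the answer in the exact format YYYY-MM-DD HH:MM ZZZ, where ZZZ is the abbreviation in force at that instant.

2023-12-23 08:50 HQJ

Query: 2023-12-23 05:20 UTC
Rule 2/5 (HQJ, +03:30): 2023-12-23 05:20 UTC ≤ query < 2024-08-08 10:46 UTC
5·60 + 20 + 210 = 530 min
530 = 0·1440 + 530; 530 = 8·60 + 50 → 08:50, same day
→ 2023-12-23 08:50 HQJ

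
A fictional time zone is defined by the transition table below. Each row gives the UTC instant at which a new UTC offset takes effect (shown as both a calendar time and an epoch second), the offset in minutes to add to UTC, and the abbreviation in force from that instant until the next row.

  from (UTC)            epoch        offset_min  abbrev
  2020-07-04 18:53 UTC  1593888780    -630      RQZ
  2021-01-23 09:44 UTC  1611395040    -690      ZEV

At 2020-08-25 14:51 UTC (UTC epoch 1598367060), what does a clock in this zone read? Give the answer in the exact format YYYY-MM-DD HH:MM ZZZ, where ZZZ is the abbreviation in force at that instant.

2020-08-25 04:21 RQZ

Query: 2020-08-25 14:51 UTC
Rule 1/2 (RQZ, -10:30): 2020-07-04 18:53 UTC ≤ query < 2021-01-23 09:44 UTC
14·60 + 51 - 630 = 261 min
261 = 0·1440 + 261; 261 = 4·60 + 21 → 04:21, same day
→ 2020-08-25 04:21 RQZ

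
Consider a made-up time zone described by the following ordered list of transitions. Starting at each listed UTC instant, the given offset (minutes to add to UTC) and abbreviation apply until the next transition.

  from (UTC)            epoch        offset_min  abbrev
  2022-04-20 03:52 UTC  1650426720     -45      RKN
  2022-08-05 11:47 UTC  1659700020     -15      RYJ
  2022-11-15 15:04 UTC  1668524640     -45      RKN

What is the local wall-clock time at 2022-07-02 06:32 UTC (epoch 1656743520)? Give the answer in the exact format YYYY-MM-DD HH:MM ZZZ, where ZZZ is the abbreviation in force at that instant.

Query: 2022-07-02 06:32 UTC
Rule 1/3 (RKN, -00:45): 2022-04-20 03:52 UTC ≤ query < 2022-08-05 11:47 UTC
6·60 + 32 - 45 = 347 min
347 = 0·1440 + 347; 347 = 5·60 + 47 → 05:47, same day
→ 2022-07-02 05:47 RKN

2022-07-02 05:47 RKN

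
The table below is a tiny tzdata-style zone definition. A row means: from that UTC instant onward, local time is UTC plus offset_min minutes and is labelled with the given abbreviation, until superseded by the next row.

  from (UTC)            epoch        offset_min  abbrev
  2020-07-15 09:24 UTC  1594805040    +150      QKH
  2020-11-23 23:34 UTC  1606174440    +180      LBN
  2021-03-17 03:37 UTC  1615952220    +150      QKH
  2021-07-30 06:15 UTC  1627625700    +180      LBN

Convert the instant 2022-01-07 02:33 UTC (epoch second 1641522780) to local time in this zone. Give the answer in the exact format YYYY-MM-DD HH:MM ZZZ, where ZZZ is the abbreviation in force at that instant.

2022-01-07 05:33 LBN

Query: 2022-01-07 02:33 UTC
Rule 4/4 (LBN, +03:00): 2021-07-30 06:15 UTC ≤ query < +∞
2·60 + 33 + 180 = 333 min
333 = 0·1440 + 333; 333 = 5·60 + 33 → 05:33, same day
→ 2022-01-07 05:33 LBN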